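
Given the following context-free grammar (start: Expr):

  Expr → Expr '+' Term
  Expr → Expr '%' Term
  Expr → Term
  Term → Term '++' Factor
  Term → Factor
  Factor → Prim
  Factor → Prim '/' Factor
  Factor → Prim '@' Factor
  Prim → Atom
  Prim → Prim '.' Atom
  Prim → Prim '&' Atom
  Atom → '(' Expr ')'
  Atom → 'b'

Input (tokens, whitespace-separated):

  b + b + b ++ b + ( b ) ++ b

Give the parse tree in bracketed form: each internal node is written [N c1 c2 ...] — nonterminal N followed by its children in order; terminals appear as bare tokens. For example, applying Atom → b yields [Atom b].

[Expr [Expr [Expr [Expr [Term [Factor [Prim [Atom b]]]]] + [Term [Factor [Prim [Atom b]]]]] + [Term [Term [Factor [Prim [Atom b]]]] ++ [Factor [Prim [Atom b]]]]] + [Term [Term [Factor [Prim [Atom ( [Expr [Term [Factor [Prim [Atom b]]]]] )]]]] ++ [Factor [Prim [Atom b]]]]]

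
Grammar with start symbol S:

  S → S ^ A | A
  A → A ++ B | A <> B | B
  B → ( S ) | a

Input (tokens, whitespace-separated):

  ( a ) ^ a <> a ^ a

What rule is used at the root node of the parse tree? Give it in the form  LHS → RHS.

S → S ^ A

[S [S [S [A [B ( [S [A [B a]]] )]]] ^ [A [A [B a]] <> [B a]]] ^ [A [B a]]]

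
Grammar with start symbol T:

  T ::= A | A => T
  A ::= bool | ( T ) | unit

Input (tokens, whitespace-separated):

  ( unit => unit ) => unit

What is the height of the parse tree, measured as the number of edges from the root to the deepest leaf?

5

[T [A ( [T [A unit] => [T [A unit]]] )] => [T [A unit]]]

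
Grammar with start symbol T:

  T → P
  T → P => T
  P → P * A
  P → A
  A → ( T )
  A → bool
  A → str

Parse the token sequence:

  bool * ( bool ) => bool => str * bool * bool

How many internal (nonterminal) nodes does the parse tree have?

[T [P [P [A bool]] * [A ( [T [P [A bool]]] )]] => [T [P [A bool]] => [T [P [P [P [A str]] * [A bool]] * [A bool]]]]]

18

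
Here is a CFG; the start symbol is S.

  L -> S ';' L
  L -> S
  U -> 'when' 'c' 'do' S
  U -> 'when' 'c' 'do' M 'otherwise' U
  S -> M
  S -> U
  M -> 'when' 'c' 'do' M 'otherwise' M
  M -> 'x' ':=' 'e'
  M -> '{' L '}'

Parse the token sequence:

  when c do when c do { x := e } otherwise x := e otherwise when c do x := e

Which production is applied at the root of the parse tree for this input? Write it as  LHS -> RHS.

S -> U

[S [U when c do [M when c do [M { [L [S [M x := e]]] }] otherwise [M x := e]] otherwise [U when c do [S [M x := e]]]]]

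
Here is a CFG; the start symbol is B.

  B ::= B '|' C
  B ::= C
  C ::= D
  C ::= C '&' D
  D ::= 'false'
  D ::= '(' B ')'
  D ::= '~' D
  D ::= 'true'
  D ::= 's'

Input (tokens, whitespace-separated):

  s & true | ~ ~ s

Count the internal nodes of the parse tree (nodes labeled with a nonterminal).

[B [B [C [C [D s]] & [D true]]] | [C [D ~ [D ~ [D s]]]]]

10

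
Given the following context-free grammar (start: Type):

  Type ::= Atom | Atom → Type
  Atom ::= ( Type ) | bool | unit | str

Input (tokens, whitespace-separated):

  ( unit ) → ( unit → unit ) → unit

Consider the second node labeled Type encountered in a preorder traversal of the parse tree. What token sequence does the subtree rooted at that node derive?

[Type [Atom ( [Type [Atom unit]] )] → [Type [Atom ( [Type [Atom unit] → [Type [Atom unit]]] )] → [Type [Atom unit]]]]

unit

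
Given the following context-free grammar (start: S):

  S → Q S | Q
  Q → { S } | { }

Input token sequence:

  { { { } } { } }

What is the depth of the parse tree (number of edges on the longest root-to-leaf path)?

[S [Q { [S [Q { [S [Q { }]] }] [S [Q { }]]] }]]

6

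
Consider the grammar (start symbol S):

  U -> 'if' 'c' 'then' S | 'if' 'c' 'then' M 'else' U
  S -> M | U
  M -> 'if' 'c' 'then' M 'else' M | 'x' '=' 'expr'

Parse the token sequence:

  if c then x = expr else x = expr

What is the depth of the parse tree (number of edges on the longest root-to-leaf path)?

3

[S [M if c then [M x = expr] else [M x = expr]]]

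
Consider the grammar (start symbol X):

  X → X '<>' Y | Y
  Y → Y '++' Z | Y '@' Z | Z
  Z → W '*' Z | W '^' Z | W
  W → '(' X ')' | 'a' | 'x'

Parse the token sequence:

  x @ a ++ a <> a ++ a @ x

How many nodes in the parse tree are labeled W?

6

[X [X [Y [Y [Y [Z [W x]]] @ [Z [W a]]] ++ [Z [W a]]]] <> [Y [Y [Y [Z [W a]]] ++ [Z [W a]]] @ [Z [W x]]]]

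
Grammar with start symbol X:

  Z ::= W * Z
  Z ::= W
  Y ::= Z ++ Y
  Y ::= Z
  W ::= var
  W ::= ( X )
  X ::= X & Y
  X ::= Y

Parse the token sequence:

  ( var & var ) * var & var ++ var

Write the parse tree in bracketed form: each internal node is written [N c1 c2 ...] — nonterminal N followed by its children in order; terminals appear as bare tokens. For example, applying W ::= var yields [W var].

[X [X [Y [Z [W ( [X [X [Y [Z [W var]]]] & [Y [Z [W var]]]] )] * [Z [W var]]]]] & [Y [Z [W var]] ++ [Y [Z [W var]]]]]

X
X & Y
Y & Y
Z & Y
W * Z & Y
( X ) * Z & Y
( X & Y ) * Z & Y
( Y & Y ) * Z & Y
( Z & Y ) * Z & Y
( W & Y ) * Z & Y
( var & Y ) * Z & Y
( var & Z ) * Z & Y
( var & W ) * Z & Y
( var & var ) * Z & Y
( var & var ) * W & Y
( var & var ) * var & Y
( var & var ) * var & Z ++ Y
( var & var ) * var & W ++ Y
( var & var ) * var & var ++ Y
( var & var ) * var & var ++ Z
( var & var ) * var & var ++ W
( var & var ) * var & var ++ var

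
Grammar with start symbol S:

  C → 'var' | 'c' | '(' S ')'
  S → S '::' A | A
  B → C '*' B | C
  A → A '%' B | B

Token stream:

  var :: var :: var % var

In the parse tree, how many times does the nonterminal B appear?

[S [S [S [A [B [C var]]]] :: [A [B [C var]]]] :: [A [A [B [C var]]] % [B [C var]]]]

4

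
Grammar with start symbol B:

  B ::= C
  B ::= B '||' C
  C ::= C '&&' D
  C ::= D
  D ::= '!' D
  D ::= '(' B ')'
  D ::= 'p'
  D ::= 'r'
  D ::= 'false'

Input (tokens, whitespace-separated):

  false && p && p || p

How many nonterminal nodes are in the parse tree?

[B [B [C [C [C [D false]] && [D p]] && [D p]]] || [C [D p]]]

10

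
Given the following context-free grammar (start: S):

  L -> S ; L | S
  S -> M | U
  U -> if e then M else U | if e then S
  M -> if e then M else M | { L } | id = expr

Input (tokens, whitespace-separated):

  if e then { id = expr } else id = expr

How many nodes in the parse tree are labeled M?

4

[S [M if e then [M { [L [S [M id = expr]]] }] else [M id = expr]]]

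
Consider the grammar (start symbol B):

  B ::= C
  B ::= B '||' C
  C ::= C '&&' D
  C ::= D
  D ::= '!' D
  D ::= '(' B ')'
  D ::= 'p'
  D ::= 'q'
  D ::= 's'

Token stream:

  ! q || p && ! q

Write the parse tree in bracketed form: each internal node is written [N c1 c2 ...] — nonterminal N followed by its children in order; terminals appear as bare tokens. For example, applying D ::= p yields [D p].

B
B || C
C || C
D || C
! D || C
! q || C
! q || C && D
! q || D && D
! q || p && D
! q || p && ! D
! q || p && ! q

[B [B [C [D ! [D q]]]] || [C [C [D p]] && [D ! [D q]]]]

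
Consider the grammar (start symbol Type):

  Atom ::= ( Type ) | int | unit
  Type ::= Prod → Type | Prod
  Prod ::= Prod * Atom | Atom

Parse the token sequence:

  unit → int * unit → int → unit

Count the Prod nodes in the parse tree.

[Type [Prod [Atom unit]] → [Type [Prod [Prod [Atom int]] * [Atom unit]] → [Type [Prod [Atom int]] → [Type [Prod [Atom unit]]]]]]

5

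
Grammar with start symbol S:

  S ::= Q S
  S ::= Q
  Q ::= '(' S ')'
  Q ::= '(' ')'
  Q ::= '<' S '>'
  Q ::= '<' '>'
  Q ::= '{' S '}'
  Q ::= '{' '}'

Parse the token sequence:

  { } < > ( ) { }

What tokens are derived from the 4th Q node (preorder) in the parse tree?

[S [Q { }] [S [Q < >] [S [Q ( )] [S [Q { }]]]]]

{ }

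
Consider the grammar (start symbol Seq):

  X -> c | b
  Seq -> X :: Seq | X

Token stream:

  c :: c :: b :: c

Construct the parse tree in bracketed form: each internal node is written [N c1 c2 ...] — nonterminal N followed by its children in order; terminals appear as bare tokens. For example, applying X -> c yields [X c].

[Seq [X c] :: [Seq [X c] :: [Seq [X b] :: [Seq [X c]]]]]

Seq
X :: Seq
c :: Seq
c :: X :: Seq
c :: c :: Seq
c :: c :: X :: Seq
c :: c :: b :: Seq
c :: c :: b :: X
c :: c :: b :: c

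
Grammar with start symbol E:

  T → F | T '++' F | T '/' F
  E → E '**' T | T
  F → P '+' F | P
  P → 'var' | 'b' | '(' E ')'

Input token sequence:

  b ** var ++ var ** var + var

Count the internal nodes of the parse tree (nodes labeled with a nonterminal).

17

[E [E [E [T [F [P b]]]] ** [T [T [F [P var]]] ++ [F [P var]]]] ** [T [F [P var] + [F [P var]]]]]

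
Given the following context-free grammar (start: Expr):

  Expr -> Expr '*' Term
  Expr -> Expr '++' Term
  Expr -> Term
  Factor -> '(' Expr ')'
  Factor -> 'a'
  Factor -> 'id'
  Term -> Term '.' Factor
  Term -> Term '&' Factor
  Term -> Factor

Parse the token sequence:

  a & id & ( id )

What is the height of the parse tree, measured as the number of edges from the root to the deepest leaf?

[Expr [Term [Term [Term [Factor a]] & [Factor id]] & [Factor ( [Expr [Term [Factor id]]] )]]]

6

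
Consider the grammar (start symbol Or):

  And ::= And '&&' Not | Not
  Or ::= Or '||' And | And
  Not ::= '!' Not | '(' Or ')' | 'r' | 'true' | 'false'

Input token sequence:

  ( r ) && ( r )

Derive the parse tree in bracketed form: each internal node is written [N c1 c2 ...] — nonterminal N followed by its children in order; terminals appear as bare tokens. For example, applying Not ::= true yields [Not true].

Or
And
And && Not
Not && Not
( Or ) && Not
( And ) && Not
( Not ) && Not
( r ) && Not
( r ) && ( Or )
( r ) && ( And )
( r ) && ( Not )
( r ) && ( r )

[Or [And [And [Not ( [Or [And [Not r]]] )]] && [Not ( [Or [And [Not r]]] )]]]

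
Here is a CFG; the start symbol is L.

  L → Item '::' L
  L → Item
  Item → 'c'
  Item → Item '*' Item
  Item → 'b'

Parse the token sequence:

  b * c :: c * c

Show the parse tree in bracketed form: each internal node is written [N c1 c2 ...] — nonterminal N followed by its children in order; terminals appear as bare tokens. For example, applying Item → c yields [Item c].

[L [Item [Item b] * [Item c]] :: [L [Item [Item c] * [Item c]]]]

L
Item :: L
Item * Item :: L
b * Item :: L
b * c :: L
b * c :: Item
b * c :: Item * Item
b * c :: c * Item
b * c :: c * c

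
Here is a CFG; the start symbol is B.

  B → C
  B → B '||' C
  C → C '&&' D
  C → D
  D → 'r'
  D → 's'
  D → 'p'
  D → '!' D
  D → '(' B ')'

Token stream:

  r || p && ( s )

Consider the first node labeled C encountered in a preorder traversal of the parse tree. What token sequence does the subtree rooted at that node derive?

[B [B [C [D r]]] || [C [C [D p]] && [D ( [B [C [D s]]] )]]]

r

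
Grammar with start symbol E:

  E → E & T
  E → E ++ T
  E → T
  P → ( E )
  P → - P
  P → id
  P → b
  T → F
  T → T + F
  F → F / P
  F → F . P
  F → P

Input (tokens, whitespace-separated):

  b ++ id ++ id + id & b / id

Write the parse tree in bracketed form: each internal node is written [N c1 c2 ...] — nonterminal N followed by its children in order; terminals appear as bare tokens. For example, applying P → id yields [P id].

E
E & T
E ++ T & T
E ++ T ++ T & T
T ++ T ++ T & T
F ++ T ++ T & T
P ++ T ++ T & T
b ++ T ++ T & T
b ++ F ++ T & T
b ++ P ++ T & T
b ++ id ++ T & T
b ++ id ++ T + F & T
b ++ id ++ F + F & T
b ++ id ++ P + F & T
b ++ id ++ id + F & T
b ++ id ++ id + P & T
b ++ id ++ id + id & T
b ++ id ++ id + id & F
b ++ id ++ id + id & F / P
b ++ id ++ id + id & P / P
b ++ id ++ id + id & b / P
b ++ id ++ id + id & b / id

[E [E [E [E [T [F [P b]]]] ++ [T [F [P id]]]] ++ [T [T [F [P id]]] + [F [P id]]]] & [T [F [F [P b]] / [P id]]]]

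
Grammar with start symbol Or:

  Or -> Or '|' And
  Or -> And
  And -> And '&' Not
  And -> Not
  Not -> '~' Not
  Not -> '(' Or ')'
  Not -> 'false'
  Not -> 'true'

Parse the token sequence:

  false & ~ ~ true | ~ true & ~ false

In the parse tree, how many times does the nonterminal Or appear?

[Or [Or [And [And [Not false]] & [Not ~ [Not ~ [Not true]]]]] | [And [And [Not ~ [Not true]]] & [Not ~ [Not false]]]]

2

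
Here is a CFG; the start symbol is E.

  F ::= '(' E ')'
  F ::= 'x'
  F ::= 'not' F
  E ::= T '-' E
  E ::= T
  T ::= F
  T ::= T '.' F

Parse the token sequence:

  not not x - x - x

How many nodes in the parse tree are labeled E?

3

[E [T [F not [F not [F x]]]] - [E [T [F x]] - [E [T [F x]]]]]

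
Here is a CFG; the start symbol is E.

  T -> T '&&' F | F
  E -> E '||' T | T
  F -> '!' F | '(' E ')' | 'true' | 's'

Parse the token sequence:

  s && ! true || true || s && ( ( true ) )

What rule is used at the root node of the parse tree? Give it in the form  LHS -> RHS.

[E [E [E [T [T [F s]] && [F ! [F true]]]] || [T [F true]]] || [T [T [F s]] && [F ( [E [T [F ( [E [T [F true]]] )]]] )]]]

E -> E '||' T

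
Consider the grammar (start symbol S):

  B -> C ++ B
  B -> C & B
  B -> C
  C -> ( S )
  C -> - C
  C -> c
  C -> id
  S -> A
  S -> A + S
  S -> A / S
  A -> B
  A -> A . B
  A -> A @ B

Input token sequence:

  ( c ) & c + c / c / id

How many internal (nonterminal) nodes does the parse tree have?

22

[S [A [B [C ( [S [A [B [C c]]]] )] & [B [C c]]]] + [S [A [B [C c]]] / [S [A [B [C c]]] / [S [A [B [C id]]]]]]]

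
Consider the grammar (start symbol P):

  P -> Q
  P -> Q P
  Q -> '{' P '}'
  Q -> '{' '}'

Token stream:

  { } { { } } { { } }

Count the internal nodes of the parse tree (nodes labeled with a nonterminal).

10

[P [Q { }] [P [Q { [P [Q { }]] }] [P [Q { [P [Q { }]] }]]]]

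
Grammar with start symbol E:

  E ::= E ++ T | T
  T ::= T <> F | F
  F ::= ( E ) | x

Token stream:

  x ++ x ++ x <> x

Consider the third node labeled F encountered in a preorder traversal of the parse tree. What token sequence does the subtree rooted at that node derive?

x

[E [E [E [T [F x]]] ++ [T [F x]]] ++ [T [T [F x]] <> [F x]]]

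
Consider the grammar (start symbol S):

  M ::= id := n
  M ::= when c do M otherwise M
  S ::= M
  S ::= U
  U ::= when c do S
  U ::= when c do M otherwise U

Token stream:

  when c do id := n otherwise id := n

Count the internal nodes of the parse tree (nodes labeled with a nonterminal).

4

[S [M when c do [M id := n] otherwise [M id := n]]]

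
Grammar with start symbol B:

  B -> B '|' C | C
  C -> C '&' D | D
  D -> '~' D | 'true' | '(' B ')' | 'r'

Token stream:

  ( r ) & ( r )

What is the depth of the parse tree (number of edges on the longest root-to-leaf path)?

[B [C [C [D ( [B [C [D r]]] )]] & [D ( [B [C [D r]]] )]]]

7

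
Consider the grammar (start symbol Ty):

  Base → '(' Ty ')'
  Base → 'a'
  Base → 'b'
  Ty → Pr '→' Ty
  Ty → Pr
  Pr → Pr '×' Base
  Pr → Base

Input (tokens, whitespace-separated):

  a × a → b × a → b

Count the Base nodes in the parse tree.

[Ty [Pr [Pr [Base a]] × [Base a]] → [Ty [Pr [Pr [Base b]] × [Base a]] → [Ty [Pr [Base b]]]]]

5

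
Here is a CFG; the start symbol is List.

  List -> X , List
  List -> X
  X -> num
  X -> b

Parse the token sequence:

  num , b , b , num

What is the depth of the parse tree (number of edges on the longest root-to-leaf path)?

5

[List [X num] , [List [X b] , [List [X b] , [List [X num]]]]]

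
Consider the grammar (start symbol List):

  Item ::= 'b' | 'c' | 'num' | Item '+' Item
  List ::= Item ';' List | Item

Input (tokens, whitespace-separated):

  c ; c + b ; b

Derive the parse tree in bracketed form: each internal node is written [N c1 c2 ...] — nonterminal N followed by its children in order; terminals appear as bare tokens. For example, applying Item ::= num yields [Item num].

[List [Item c] ; [List [Item [Item c] + [Item b]] ; [List [Item b]]]]

List
Item ; List
c ; List
c ; Item ; List
c ; Item + Item ; List
c ; c + Item ; List
c ; c + b ; List
c ; c + b ; Item
c ; c + b ; b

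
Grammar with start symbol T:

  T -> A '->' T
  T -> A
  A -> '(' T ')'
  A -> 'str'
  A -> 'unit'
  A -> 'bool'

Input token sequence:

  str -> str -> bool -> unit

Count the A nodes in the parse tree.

[T [A str] -> [T [A str] -> [T [A bool] -> [T [A unit]]]]]

4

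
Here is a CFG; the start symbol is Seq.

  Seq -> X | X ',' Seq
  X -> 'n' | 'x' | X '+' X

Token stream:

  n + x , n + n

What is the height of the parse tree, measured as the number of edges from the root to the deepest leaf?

[Seq [X [X n] + [X x]] , [Seq [X [X n] + [X n]]]]

4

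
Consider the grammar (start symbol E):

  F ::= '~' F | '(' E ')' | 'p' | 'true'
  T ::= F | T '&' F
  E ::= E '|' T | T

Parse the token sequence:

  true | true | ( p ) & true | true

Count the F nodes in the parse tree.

6

[E [E [E [E [T [F true]]] | [T [F true]]] | [T [T [F ( [E [T [F p]]] )]] & [F true]]] | [T [F true]]]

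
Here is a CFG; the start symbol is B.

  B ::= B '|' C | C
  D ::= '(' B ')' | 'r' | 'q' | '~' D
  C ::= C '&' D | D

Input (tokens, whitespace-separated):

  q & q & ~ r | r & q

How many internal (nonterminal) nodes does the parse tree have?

[B [B [C [C [C [D q]] & [D q]] & [D ~ [D r]]]] | [C [C [D r]] & [D q]]]

13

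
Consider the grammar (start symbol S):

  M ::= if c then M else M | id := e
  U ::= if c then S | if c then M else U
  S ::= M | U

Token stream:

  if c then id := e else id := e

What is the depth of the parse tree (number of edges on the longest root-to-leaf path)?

[S [M if c then [M id := e] else [M id := e]]]

3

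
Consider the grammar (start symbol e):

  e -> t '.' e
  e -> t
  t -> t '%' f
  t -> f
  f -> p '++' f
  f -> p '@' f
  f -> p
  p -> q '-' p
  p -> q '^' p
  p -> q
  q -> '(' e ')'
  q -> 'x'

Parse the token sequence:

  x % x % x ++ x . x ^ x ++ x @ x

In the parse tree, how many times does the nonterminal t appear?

4

[e [t [t [t [f [p [q x]]]] % [f [p [q x]]]] % [f [p [q x]] ++ [f [p [q x]]]]] . [e [t [f [p [q x] ^ [p [q x]]] ++ [f [p [q x]] @ [f [p [q x]]]]]]]]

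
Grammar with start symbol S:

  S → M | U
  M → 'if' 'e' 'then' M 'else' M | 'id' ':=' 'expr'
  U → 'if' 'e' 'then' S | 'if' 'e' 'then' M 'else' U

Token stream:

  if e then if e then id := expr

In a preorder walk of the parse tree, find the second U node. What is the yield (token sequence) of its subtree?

[S [U if e then [S [U if e then [S [M id := expr]]]]]]

if e then id := expr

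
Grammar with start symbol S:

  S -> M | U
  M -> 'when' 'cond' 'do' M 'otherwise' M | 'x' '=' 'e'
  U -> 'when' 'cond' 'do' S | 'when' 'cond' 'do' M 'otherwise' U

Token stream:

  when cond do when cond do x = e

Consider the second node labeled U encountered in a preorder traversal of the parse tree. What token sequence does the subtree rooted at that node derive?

when cond do x = e

[S [U when cond do [S [U when cond do [S [M x = e]]]]]]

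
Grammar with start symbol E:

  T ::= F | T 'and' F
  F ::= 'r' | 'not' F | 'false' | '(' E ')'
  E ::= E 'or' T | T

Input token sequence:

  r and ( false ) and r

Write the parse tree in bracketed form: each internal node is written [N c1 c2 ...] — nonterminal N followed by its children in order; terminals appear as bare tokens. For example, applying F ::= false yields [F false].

E
T
T and F
T and F and F
F and F and F
r and F and F
r and ( E ) and F
r and ( T ) and F
r and ( F ) and F
r and ( false ) and F
r and ( false ) and r

[E [T [T [T [F r]] and [F ( [E [T [F false]]] )]] and [F r]]]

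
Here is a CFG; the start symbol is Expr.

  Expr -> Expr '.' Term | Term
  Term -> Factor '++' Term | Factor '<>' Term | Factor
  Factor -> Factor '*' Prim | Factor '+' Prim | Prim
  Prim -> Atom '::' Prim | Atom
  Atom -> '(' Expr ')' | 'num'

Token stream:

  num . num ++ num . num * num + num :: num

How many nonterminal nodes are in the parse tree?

[Expr [Expr [Expr [Term [Factor [Prim [Atom num]]]]] . [Term [Factor [Prim [Atom num]]] ++ [Term [Factor [Prim [Atom num]]]]]] . [Term [Factor [Factor [Factor [Prim [Atom num]]] * [Prim [Atom num]]] + [Prim [Atom num] :: [Prim [Atom num]]]]]]

27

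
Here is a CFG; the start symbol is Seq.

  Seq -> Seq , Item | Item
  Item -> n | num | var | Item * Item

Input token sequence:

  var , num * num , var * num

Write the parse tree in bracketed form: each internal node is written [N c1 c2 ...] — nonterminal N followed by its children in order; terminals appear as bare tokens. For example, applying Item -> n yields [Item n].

Seq
Seq , Item
Seq , Item , Item
Item , Item , Item
var , Item , Item
var , Item * Item , Item
var , num * Item , Item
var , num * num , Item
var , num * num , Item * Item
var , num * num , var * Item
var , num * num , var * num

[Seq [Seq [Seq [Item var]] , [Item [Item num] * [Item num]]] , [Item [Item var] * [Item num]]]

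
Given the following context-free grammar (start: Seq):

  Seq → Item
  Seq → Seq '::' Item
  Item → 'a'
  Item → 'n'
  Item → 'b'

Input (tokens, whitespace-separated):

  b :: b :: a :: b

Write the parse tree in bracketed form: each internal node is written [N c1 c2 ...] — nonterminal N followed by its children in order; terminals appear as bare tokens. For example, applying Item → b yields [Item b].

[Seq [Seq [Seq [Seq [Item b]] :: [Item b]] :: [Item a]] :: [Item b]]

Seq
Seq :: Item
Seq :: Item :: Item
Seq :: Item :: Item :: Item
Item :: Item :: Item :: Item
b :: Item :: Item :: Item
b :: b :: Item :: Item
b :: b :: a :: Item
b :: b :: a :: b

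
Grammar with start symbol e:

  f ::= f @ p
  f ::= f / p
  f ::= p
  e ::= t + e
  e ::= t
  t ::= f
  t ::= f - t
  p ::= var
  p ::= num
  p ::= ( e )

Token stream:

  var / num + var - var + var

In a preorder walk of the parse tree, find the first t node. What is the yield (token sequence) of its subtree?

var / num

[e [t [f [f [p var]] / [p num]]] + [e [t [f [p var]] - [t [f [p var]]]] + [e [t [f [p var]]]]]]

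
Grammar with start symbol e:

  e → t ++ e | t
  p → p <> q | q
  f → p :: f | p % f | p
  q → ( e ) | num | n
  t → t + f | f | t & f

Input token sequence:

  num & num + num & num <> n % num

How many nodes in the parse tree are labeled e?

[e [t [t [t [t [f [p [q num]]]] & [f [p [q num]]]] + [f [p [q num]]]] & [f [p [p [q num]] <> [q n]] % [f [p [q num]]]]]]

1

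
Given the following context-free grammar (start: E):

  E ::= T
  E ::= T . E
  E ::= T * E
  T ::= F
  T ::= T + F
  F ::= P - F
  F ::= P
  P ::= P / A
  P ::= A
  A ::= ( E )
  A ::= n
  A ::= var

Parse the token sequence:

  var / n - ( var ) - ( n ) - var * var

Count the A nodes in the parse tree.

[E [T [F [P [P [A var]] / [A n]] - [F [P [A ( [E [T [F [P [A var]]]]] )]] - [F [P [A ( [E [T [F [P [A n]]]]] )]] - [F [P [A var]]]]]]] * [E [T [F [P [A var]]]]]]

8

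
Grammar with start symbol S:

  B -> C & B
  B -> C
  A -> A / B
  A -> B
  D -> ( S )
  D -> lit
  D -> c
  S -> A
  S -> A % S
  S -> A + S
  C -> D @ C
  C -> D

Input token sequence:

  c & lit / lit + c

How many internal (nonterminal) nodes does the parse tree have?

17

[S [A [A [B [C [D c]] & [B [C [D lit]]]]] / [B [C [D lit]]]] + [S [A [B [C [D c]]]]]]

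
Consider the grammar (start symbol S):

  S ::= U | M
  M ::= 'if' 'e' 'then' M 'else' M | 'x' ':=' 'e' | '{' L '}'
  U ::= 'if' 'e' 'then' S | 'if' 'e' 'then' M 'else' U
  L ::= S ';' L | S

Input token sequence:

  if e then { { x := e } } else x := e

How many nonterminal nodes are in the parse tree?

[S [M if e then [M { [L [S [M { [L [S [M x := e]]] }]]] }] else [M x := e]]]

10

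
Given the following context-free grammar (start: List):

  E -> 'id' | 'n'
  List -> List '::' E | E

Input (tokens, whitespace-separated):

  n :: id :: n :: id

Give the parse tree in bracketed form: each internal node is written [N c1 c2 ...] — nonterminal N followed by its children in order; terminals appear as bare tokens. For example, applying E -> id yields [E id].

[List [List [List [List [E n]] :: [E id]] :: [E n]] :: [E id]]

List
List :: E
List :: E :: E
List :: E :: E :: E
E :: E :: E :: E
n :: E :: E :: E
n :: id :: E :: E
n :: id :: n :: E
n :: id :: n :: id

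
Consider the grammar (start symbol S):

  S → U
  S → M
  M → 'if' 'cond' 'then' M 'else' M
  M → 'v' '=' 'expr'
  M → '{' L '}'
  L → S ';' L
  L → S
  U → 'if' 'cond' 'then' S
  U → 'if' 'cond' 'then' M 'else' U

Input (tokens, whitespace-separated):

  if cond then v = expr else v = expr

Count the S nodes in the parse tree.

[S [M if cond then [M v = expr] else [M v = expr]]]

1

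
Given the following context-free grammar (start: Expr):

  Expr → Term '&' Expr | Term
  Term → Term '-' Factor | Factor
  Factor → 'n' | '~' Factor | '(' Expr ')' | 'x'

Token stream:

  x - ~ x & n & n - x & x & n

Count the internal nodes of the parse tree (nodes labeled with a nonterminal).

[Expr [Term [Term [Factor x]] - [Factor ~ [Factor x]]] & [Expr [Term [Factor n]] & [Expr [Term [Term [Factor n]] - [Factor x]] & [Expr [Term [Factor x]] & [Expr [Term [Factor n]]]]]]]

20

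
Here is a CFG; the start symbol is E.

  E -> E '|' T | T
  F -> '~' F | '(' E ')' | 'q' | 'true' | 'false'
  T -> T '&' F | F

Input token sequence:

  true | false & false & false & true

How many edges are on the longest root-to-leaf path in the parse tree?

6

[E [E [T [F true]]] | [T [T [T [T [F false]] & [F false]] & [F false]] & [F true]]]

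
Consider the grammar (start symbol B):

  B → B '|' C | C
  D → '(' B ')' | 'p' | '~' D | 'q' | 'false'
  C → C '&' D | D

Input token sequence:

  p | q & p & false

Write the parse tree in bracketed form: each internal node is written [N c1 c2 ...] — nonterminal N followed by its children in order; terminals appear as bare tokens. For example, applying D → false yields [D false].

[B [B [C [D p]]] | [C [C [C [D q]] & [D p]] & [D false]]]

B
B | C
C | C
D | C
p | C
p | C & D
p | C & D & D
p | D & D & D
p | q & D & D
p | q & p & D
p | q & p & false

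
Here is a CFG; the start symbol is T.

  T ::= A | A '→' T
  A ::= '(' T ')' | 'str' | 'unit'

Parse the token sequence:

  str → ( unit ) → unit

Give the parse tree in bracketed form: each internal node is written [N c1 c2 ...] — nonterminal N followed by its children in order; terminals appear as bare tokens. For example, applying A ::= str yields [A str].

T
A → T
str → T
str → A → T
str → ( T ) → T
str → ( A ) → T
str → ( unit ) → T
str → ( unit ) → A
str → ( unit ) → unit

[T [A str] → [T [A ( [T [A unit]] )] → [T [A unit]]]]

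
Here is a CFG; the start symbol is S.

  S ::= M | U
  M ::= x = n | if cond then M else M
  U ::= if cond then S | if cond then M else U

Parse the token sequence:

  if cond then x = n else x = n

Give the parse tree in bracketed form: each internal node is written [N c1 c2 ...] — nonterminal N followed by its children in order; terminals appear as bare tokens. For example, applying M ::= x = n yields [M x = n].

[S [M if cond then [M x = n] else [M x = n]]]

S
M
if cond then M else M
if cond then x = n else M
if cond then x = n else x = n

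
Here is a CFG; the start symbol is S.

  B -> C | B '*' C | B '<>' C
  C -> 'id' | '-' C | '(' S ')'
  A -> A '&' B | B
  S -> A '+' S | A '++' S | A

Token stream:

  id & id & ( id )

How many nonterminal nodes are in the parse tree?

14

[S [A [A [A [B [C id]]] & [B [C id]]] & [B [C ( [S [A [B [C id]]]] )]]]]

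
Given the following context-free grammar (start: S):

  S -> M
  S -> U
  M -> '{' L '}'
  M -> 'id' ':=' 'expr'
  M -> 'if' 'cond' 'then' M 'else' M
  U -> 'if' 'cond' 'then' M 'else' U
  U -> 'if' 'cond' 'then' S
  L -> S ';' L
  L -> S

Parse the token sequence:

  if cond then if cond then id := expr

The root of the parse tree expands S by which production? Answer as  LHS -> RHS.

S -> U

[S [U if cond then [S [U if cond then [S [M id := expr]]]]]]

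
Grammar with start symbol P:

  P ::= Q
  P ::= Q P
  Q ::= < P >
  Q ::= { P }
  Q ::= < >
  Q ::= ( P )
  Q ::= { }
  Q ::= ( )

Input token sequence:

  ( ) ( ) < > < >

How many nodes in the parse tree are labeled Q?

[P [Q ( )] [P [Q ( )] [P [Q < >] [P [Q < >]]]]]

4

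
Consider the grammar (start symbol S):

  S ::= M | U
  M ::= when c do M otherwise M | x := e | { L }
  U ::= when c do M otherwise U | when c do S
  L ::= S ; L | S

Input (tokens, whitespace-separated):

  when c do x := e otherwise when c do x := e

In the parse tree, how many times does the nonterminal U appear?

2

[S [U when c do [M x := e] otherwise [U when c do [S [M x := e]]]]]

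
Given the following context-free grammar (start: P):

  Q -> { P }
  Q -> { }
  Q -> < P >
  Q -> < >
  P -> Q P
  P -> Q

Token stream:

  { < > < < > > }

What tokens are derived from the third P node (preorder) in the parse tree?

< < > >

[P [Q { [P [Q < >] [P [Q < [P [Q < >]] >]]] }]]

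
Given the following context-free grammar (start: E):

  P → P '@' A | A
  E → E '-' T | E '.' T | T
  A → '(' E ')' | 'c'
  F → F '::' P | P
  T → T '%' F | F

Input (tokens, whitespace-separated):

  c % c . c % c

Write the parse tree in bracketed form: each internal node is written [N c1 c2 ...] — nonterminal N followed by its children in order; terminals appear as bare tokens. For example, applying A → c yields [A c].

[E [E [T [T [F [P [A c]]]] % [F [P [A c]]]]] . [T [T [F [P [A c]]]] % [F [P [A c]]]]]

E
E . T
T . T
T % F . T
F % F . T
P % F . T
A % F . T
c % F . T
c % P . T
c % A . T
c % c . T
c % c . T % F
c % c . F % F
c % c . P % F
c % c . A % F
c % c . c % F
c % c . c % P
c % c . c % A
c % c . c % c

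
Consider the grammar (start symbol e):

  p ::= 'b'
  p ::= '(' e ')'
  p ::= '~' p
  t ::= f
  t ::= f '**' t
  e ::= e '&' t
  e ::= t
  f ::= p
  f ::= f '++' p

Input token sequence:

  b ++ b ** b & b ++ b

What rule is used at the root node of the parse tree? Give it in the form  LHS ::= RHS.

e ::= e '&' t

[e [e [t [f [f [p b]] ++ [p b]] ** [t [f [p b]]]]] & [t [f [f [p b]] ++ [p b]]]]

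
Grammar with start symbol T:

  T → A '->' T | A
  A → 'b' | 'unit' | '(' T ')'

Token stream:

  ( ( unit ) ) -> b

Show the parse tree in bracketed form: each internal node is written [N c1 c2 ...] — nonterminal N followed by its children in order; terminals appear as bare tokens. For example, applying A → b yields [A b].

[T [A ( [T [A ( [T [A unit]] )]] )] -> [T [A b]]]

T
A -> T
( T ) -> T
( A ) -> T
( ( T ) ) -> T
( ( A ) ) -> T
( ( unit ) ) -> T
( ( unit ) ) -> A
( ( unit ) ) -> b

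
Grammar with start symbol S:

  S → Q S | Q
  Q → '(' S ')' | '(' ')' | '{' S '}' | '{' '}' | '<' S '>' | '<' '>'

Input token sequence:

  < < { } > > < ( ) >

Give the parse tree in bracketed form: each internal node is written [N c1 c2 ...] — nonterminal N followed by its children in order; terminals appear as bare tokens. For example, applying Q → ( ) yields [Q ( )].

[S [Q < [S [Q < [S [Q { }]] >]] >] [S [Q < [S [Q ( )]] >]]]

S
Q S
< S > S
< Q > S
< < S > > S
< < Q > > S
< < { } > > S
< < { } > > Q
< < { } > > < S >
< < { } > > < Q >
< < { } > > < ( ) >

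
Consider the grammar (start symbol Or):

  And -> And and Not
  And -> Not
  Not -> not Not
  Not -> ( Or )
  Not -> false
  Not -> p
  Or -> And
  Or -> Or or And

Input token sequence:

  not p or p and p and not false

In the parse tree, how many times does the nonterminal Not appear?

[Or [Or [And [Not not [Not p]]]] or [And [And [And [Not p]] and [Not p]] and [Not not [Not false]]]]

6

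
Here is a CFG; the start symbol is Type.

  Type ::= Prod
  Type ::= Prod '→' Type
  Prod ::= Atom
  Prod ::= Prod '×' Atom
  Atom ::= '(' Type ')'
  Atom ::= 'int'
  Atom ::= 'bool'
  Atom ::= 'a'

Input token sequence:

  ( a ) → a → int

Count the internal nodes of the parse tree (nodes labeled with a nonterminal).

12

[Type [Prod [Atom ( [Type [Prod [Atom a]]] )]] → [Type [Prod [Atom a]] → [Type [Prod [Atom int]]]]]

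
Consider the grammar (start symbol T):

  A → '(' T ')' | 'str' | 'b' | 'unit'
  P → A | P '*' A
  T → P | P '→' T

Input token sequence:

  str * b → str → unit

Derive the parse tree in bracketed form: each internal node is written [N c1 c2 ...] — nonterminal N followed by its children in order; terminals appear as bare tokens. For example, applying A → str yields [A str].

T
P → T
P * A → T
A * A → T
str * A → T
str * b → T
str * b → P → T
str * b → A → T
str * b → str → T
str * b → str → P
str * b → str → A
str * b → str → unit

[T [P [P [A str]] * [A b]] → [T [P [A str]] → [T [P [A unit]]]]]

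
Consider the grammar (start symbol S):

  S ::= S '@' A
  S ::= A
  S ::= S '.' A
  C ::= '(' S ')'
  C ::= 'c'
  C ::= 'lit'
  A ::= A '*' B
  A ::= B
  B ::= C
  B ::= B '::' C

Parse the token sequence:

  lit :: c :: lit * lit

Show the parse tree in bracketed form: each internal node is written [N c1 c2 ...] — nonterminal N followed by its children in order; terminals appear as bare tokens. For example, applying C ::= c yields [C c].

[S [A [A [B [B [B [C lit]] :: [C c]] :: [C lit]]] * [B [C lit]]]]

S
A
A * B
B * B
B :: C * B
B :: C :: C * B
C :: C :: C * B
lit :: C :: C * B
lit :: c :: C * B
lit :: c :: lit * B
lit :: c :: lit * C
lit :: c :: lit * lit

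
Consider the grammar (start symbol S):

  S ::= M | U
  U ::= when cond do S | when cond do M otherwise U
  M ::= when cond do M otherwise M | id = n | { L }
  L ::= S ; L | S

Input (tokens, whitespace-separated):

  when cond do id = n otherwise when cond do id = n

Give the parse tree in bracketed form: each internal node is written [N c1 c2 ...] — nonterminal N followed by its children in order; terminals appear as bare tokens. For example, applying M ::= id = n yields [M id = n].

S
U
when cond do M otherwise U
when cond do id = n otherwise U
when cond do id = n otherwise when cond do S
when cond do id = n otherwise when cond do M
when cond do id = n otherwise when cond do id = n

[S [U when cond do [M id = n] otherwise [U when cond do [S [M id = n]]]]]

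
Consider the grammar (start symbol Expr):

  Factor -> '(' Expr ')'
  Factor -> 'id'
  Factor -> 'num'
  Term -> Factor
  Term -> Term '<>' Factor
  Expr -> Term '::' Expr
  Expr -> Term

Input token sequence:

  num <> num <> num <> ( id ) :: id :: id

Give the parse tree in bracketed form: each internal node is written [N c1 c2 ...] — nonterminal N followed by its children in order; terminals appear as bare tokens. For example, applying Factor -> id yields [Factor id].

[Expr [Term [Term [Term [Term [Factor num]] <> [Factor num]] <> [Factor num]] <> [Factor ( [Expr [Term [Factor id]]] )]] :: [Expr [Term [Factor id]] :: [Expr [Term [Factor id]]]]]

Expr
Term :: Expr
Term <> Factor :: Expr
Term <> Factor <> Factor :: Expr
Term <> Factor <> Factor <> Factor :: Expr
Factor <> Factor <> Factor <> Factor :: Expr
num <> Factor <> Factor <> Factor :: Expr
num <> num <> Factor <> Factor :: Expr
num <> num <> num <> Factor :: Expr
num <> num <> num <> ( Expr ) :: Expr
num <> num <> num <> ( Term ) :: Expr
num <> num <> num <> ( Factor ) :: Expr
num <> num <> num <> ( id ) :: Expr
num <> num <> num <> ( id ) :: Term :: Expr
num <> num <> num <> ( id ) :: Factor :: Expr
num <> num <> num <> ( id ) :: id :: Expr
num <> num <> num <> ( id ) :: id :: Term
num <> num <> num <> ( id ) :: id :: Factor
num <> num <> num <> ( id ) :: id :: id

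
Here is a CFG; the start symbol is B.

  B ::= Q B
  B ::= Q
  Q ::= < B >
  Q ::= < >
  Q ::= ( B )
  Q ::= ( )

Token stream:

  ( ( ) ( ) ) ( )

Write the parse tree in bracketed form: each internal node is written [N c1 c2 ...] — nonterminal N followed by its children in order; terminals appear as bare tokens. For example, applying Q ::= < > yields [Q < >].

[B [Q ( [B [Q ( )] [B [Q ( )]]] )] [B [Q ( )]]]

B
Q B
( B ) B
( Q B ) B
( ( ) B ) B
( ( ) Q ) B
( ( ) ( ) ) B
( ( ) ( ) ) Q
( ( ) ( ) ) ( )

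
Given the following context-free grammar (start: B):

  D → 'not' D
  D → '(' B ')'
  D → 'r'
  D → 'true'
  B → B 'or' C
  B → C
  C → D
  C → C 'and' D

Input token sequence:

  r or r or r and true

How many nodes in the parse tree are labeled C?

[B [B [B [C [D r]]] or [C [D r]]] or [C [C [D r]] and [D true]]]

4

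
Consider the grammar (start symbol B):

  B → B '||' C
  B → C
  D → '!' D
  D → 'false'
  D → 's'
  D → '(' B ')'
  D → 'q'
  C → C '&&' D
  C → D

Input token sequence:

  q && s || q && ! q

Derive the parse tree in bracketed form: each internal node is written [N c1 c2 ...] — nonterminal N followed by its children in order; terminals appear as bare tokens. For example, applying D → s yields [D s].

B
B || C
C || C
C && D || C
D && D || C
q && D || C
q && s || C
q && s || C && D
q && s || D && D
q && s || q && D
q && s || q && ! D
q && s || q && ! q

[B [B [C [C [D q]] && [D s]]] || [C [C [D q]] && [D ! [D q]]]]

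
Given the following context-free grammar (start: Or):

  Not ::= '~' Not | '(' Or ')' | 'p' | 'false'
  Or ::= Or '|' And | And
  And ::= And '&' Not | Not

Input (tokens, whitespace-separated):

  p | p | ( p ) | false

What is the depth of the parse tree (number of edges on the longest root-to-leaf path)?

7

[Or [Or [Or [Or [And [Not p]]] | [And [Not p]]] | [And [Not ( [Or [And [Not p]]] )]]] | [And [Not false]]]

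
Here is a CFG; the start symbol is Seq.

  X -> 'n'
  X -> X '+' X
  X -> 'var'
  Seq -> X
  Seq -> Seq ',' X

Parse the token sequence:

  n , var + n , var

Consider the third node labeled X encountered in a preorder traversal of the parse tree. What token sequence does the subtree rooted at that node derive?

var

[Seq [Seq [Seq [X n]] , [X [X var] + [X n]]] , [X var]]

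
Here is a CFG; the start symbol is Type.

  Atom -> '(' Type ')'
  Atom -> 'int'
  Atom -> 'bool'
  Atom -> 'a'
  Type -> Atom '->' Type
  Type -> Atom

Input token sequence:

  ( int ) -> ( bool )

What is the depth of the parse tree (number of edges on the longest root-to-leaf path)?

[Type [Atom ( [Type [Atom int]] )] -> [Type [Atom ( [Type [Atom bool]] )]]]

5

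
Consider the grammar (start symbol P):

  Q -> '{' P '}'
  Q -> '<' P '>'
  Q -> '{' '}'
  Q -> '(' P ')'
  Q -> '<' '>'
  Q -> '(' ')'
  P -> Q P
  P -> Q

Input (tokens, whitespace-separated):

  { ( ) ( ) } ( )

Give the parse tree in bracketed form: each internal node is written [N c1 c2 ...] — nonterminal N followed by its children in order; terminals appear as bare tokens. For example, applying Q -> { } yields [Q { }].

P
Q P
{ P } P
{ Q P } P
{ ( ) P } P
{ ( ) Q } P
{ ( ) ( ) } P
{ ( ) ( ) } Q
{ ( ) ( ) } ( )

[P [Q { [P [Q ( )] [P [Q ( )]]] }] [P [Q ( )]]]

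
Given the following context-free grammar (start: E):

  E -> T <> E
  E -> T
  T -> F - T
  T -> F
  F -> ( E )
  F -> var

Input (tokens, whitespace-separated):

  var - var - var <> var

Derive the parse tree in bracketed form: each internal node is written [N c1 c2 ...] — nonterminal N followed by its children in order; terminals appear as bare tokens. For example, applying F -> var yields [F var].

[E [T [F var] - [T [F var] - [T [F var]]]] <> [E [T [F var]]]]

E
T <> E
F - T <> E
var - T <> E
var - F - T <> E
var - var - T <> E
var - var - F <> E
var - var - var <> E
var - var - var <> T
var - var - var <> F
var - var - var <> var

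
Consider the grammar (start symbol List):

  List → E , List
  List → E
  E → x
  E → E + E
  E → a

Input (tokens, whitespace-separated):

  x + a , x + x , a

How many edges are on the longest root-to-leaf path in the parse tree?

4

[List [E [E x] + [E a]] , [List [E [E x] + [E x]] , [List [E a]]]]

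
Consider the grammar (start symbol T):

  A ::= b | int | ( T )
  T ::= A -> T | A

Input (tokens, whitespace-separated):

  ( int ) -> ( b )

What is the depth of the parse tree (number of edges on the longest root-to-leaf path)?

5

[T [A ( [T [A int]] )] -> [T [A ( [T [A b]] )]]]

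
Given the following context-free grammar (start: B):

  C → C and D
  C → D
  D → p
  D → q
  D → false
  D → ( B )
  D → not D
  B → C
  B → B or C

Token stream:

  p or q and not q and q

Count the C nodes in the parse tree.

[B [B [C [D p]]] or [C [C [C [D q]] and [D not [D q]]] and [D q]]]

4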